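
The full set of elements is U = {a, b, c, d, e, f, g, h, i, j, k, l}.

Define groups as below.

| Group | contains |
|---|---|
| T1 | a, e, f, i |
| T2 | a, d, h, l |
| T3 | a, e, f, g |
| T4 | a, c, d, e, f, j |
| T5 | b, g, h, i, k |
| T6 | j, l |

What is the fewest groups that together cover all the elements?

3

T4, T5, and T6 cover everything between them: the union {a, b, c, d, e, f, g, h, i, j, k, l} is all of U.
Only T5 contains b, so T5 is forced; the remaining 7 elements need at least 2 more groups (each remaining group adds at most 6) — so at least 3 groups are needed, and 3 is optimal.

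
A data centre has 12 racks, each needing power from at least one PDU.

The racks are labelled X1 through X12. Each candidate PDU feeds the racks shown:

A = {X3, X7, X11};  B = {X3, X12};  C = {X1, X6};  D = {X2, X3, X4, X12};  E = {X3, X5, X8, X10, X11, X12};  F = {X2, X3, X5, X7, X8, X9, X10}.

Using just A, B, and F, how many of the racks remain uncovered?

Union of A, B, F = {X2, X3, X5, X7, X8, X9, X10, X11, X12}.
Not covered: X1, X4, X6 — 3 racks.

3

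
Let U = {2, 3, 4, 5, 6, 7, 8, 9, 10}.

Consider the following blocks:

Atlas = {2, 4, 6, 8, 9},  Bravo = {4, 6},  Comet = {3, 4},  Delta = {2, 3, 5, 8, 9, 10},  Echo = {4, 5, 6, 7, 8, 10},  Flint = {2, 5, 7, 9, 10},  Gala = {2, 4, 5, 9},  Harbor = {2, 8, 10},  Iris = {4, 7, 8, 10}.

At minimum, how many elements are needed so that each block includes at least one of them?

H = {4, 10} meets every block (each contains at least one member of H), and |H| = 2.
The blocks Comet, Harbor are pairwise disjoint, so any hitting set needs a separate element for each — at least 2. Hence 2 is optimal.

2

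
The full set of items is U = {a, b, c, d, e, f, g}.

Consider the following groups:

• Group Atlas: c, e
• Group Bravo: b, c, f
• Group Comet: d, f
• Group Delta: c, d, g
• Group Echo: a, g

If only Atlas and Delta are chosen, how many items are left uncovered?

Union of Atlas, Delta = {c, d, e, g}.
Not covered: a, b, f — 3 items.

3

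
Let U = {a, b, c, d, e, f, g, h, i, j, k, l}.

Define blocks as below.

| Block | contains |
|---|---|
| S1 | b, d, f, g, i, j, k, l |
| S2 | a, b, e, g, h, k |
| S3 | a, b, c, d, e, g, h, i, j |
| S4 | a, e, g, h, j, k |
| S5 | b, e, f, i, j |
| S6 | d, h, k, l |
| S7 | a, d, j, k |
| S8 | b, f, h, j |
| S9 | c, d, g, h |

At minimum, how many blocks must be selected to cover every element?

S1 and S3 together: S1 ∪ S3 = {a, b, c, d, e, f, g, h, i, j, k, l} — every element is covered.
No single block has all 12 elements (the largest, S3, has 9), so 2 is optimal.

2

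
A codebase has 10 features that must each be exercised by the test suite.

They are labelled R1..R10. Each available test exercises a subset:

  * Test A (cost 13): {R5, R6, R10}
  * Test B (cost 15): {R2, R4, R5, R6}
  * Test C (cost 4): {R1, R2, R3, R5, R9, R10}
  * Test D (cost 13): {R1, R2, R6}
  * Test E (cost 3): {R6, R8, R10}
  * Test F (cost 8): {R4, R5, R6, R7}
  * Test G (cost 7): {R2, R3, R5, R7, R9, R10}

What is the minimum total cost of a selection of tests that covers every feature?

15

C, E, F together cover every feature (C ∪ E ∪ F = {R1, R2, R3, R4, R5, R6, R7, R8, R9, R10}); total cost 4 + 3 + 8 = 15.
No covering selection has total cost below 15.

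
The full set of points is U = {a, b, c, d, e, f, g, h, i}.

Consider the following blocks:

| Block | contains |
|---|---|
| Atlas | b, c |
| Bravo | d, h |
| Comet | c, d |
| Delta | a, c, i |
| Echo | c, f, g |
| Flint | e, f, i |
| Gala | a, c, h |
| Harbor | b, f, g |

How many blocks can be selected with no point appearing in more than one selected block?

3

Bravo, Delta, Harbor are pairwise disjoint (Bravo={d,h}; Delta={a,c,i}; Harbor={b,f,g}).
Every remaining block overlaps one of these, and no 4 of the listed blocks are pairwise disjoint, so 3 is the maximum.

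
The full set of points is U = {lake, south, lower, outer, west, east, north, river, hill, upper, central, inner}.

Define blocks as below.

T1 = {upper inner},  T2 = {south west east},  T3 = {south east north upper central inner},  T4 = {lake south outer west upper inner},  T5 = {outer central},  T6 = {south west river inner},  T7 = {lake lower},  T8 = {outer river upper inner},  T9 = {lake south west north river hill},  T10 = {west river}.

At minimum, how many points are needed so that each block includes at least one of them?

The 4 points {lower, outer, west, upper} hit every block.
The blocks T1, T2, T5, T7 are pairwise disjoint, so any hitting set needs a separate point for each — at least 4. Hence 4 is optimal.

4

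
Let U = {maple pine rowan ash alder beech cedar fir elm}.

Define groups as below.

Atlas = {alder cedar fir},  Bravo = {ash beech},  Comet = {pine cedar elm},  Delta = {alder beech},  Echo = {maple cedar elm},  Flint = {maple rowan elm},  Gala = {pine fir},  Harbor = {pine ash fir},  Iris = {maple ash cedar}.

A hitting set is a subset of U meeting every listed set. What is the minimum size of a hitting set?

Take H = {ash, alder, fir, elm}. Each listed group contains at least one of these, so H is a hitting set of size 4.
No choice of 3 items meets every group, so 4 is the minimum.

4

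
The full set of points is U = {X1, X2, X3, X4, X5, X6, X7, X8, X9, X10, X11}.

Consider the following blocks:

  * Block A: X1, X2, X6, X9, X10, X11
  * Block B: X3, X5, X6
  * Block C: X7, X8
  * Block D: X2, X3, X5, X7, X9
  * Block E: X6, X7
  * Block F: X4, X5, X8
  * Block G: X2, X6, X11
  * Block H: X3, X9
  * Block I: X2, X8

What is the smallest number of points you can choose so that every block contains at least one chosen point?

The 3 points {X6, X8, X9} hit every block.
The blocks F, G, H are pairwise disjoint, so any hitting set needs a separate point for each — at least 3. Hence 3 is optimal.

3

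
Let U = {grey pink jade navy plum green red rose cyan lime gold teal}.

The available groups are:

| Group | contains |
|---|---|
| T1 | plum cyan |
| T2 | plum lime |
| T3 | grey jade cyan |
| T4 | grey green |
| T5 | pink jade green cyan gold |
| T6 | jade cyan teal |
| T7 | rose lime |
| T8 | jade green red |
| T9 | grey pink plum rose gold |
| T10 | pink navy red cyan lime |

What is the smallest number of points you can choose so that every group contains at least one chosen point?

4

Take H = {grey, jade, cyan, lime}. Each listed group contains at least one of these, so H is a hitting set of size 4.
No choice of 3 points meets every group, so 4 is the minimum.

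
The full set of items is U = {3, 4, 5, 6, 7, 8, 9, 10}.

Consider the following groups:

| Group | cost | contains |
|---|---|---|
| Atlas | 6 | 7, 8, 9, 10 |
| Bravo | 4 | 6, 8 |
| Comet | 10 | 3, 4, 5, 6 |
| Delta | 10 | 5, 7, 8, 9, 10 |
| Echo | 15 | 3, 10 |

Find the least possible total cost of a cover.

Atlas, Comet together cover every item (Atlas ∪ Comet = {3, 4, 5, 6, 7, 8, 9, 10}); total cost 6 + 10 = 16.
No covering selection has total cost below 16.

16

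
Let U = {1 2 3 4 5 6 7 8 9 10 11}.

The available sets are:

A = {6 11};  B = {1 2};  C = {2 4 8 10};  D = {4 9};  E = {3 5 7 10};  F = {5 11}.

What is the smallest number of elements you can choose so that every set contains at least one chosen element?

4

Take H = {2, 5, 9, 11}. Each listed set contains at least one of these, so H is a hitting set of size 4.
The sets A, B, D, E are pairwise disjoint, so any hitting set needs a separate element for each — at least 4. Hence 4 is optimal.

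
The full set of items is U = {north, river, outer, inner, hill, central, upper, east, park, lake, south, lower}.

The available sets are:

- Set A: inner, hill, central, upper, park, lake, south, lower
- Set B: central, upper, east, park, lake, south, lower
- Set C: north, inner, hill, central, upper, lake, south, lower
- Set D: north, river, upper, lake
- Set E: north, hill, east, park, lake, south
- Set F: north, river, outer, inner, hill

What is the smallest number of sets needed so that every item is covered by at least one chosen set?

2

B and F cover everything between them: the union {north, river, outer, inner, hill, central, upper, east, park, lake, south, lower} is all of U.
No single set has all 12 items (the largest, A, has 8), so 2 is optimal.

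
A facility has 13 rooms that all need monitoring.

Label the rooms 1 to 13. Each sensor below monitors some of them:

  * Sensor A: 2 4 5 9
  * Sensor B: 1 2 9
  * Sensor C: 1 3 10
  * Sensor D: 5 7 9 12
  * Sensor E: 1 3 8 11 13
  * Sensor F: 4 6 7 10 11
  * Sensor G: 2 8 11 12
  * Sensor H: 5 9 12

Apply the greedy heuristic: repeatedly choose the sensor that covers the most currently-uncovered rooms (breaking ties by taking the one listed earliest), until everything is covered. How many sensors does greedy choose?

4

Greedy: pick E (covers 5 new) → pick A (covers 4 new) → pick F (covers 3 new) → pick D (covers 1 new). Total picks: 4.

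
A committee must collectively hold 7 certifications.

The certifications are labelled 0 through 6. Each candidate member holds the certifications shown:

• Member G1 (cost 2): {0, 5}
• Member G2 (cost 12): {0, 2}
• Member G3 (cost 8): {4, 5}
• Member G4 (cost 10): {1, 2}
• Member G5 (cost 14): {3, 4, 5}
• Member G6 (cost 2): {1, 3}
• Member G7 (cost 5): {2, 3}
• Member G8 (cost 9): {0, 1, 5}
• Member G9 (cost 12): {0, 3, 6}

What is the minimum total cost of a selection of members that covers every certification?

G3, G6, G7, G9 together cover every certification (G3 ∪ G6 ∪ G7 ∪ G9 = {0, 1, 2, 3, 4, 5, 6}); total cost 8 + 2 + 5 + 12 = 27.
The greedy pick G1, G6, G7, G3, G9 costs 29; no covering selection beats 27.

27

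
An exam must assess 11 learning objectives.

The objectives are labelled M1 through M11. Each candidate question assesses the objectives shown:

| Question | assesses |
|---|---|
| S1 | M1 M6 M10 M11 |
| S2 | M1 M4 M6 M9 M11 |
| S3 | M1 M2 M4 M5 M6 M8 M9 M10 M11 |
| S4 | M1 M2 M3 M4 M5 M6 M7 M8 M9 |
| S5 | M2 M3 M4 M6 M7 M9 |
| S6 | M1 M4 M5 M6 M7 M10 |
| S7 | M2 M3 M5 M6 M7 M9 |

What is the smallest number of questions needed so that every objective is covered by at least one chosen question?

Take {S1, S4}. Their union is {M1, M2, M3, M4, M5, M6, M7, M8, M9, M10, M11}, which is all 11 objectives.
No single question has all 11 objectives (the largest, S3, has 9), so 2 is optimal.

2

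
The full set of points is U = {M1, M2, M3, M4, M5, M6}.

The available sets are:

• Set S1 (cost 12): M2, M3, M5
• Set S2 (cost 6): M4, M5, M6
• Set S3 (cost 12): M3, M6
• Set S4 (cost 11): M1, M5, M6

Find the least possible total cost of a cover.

S1, S2, S4 together cover every point (S1 ∪ S2 ∪ S4 = {M1, M2, M3, M4, M5, M6}); total cost 12 + 6 + 11 = 29.
No covering selection has total cost below 29.

29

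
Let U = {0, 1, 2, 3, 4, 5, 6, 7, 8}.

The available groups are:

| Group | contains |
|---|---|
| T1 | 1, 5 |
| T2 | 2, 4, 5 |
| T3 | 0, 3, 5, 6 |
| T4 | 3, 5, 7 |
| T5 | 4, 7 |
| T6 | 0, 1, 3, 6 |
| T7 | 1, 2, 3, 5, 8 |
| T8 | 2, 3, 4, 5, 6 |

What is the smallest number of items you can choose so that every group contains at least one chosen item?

3

Take H = {0, 4, 5}. Each listed group contains at least one of these, so H is a hitting set of size 3.
No choice of 2 items meets every group, so 3 is the minimum.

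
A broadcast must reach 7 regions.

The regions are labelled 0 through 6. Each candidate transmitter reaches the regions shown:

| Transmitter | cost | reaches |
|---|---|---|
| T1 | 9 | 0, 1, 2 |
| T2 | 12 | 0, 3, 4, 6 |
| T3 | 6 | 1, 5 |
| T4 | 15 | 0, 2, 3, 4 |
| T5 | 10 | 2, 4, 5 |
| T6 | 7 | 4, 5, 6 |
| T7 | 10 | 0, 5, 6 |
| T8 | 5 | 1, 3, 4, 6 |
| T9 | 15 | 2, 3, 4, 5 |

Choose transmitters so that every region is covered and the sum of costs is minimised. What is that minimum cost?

20

T1, T3, T8 together cover every region (T1 ∪ T3 ∪ T8 = {0, 1, 2, 3, 4, 5, 6}); total cost 9 + 6 + 5 = 20.
No covering selection has total cost below 20.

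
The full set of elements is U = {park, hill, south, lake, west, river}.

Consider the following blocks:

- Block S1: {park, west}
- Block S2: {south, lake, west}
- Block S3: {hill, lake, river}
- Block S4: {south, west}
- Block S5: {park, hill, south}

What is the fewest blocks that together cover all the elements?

S1 and S3 and S4 together: S1 ∪ S3 ∪ S4 = {park, hill, south, lake, west, river} — every element is covered.
Only S3 contains river, so S3 is forced; the remaining 3 elements need at least 2 more blocks (each remaining block adds at most 2) — so at least 3 blocks are needed, and 3 is optimal.

3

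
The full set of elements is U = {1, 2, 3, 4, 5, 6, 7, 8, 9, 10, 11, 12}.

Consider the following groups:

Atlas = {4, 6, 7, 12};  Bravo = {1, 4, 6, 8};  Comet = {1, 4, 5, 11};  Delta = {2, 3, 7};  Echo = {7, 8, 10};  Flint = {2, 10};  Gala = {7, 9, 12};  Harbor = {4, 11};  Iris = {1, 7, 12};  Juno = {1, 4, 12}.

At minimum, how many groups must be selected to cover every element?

Atlas and Comet and Delta and Echo and Gala together: Atlas ∪ Comet ∪ Delta ∪ Echo ∪ Gala = {1, 2, 3, 4, 5, 6, 7, 8, 9, 10, 11, 12} — every element is covered.
No 4 of the 10 groups cover everything (all 210 combinations miss at least one element), so 5 is optimal.

5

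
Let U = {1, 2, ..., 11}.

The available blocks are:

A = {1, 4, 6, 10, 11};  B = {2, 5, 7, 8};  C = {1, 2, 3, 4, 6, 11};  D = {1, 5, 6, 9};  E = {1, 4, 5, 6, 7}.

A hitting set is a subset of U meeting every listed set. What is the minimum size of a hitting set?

2

The 2 points {5, 11} hit every block.
The blocks A, B are pairwise disjoint, so any hitting set needs a separate point for each — at least 2. Hence 2 is optimal.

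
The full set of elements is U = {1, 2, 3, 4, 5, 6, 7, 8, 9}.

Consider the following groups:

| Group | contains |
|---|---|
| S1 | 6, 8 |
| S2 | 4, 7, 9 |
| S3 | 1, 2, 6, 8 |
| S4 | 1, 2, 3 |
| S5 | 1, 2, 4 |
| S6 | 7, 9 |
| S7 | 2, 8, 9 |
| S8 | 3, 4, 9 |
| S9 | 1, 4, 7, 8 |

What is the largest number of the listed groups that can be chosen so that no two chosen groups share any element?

S1, S4, S6 are pairwise disjoint (S1={6,8}; S4={1,2,3}; S6={7,9}).
Every remaining group overlaps one of these, and no 4 of the listed groups are pairwise disjoint, so 3 is the maximum.

3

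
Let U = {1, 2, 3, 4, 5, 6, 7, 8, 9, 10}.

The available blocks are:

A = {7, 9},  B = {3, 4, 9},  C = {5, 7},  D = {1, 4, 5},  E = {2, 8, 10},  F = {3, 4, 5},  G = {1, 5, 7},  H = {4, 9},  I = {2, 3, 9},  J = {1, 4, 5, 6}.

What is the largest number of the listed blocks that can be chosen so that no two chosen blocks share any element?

3

A, E, F are pairwise disjoint (A={7,9}; E={2,8,10}; F={3,4,5}).
Every remaining block overlaps one of these, and no 4 of the listed blocks are pairwise disjoint, so 3 is the maximum.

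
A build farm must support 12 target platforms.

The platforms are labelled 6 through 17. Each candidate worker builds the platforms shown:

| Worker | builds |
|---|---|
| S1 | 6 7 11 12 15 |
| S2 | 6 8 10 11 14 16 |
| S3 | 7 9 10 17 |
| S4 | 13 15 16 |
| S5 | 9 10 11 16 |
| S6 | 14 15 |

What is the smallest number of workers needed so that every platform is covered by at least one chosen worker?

Take {S1, S2, S3, S4}. Their union is {6, 7, 8, 9, 10, 11, 12, 13, 14, 15, 16, 17}, which is all 12 platforms.
No 3 of the 6 workers cover everything (all 20 combinations miss at least one platform), so 4 is optimal.

4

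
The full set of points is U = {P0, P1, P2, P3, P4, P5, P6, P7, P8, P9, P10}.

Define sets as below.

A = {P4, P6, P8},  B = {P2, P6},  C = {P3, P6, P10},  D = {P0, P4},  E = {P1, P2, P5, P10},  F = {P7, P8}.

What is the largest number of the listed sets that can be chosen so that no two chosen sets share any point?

3

B, D, F are pairwise disjoint (B={P2,P6}; D={P0,P4}; F={P7,P8}).
Every remaining set overlaps one of these, and no 4 of the listed sets are pairwise disjoint, so 3 is the maximum.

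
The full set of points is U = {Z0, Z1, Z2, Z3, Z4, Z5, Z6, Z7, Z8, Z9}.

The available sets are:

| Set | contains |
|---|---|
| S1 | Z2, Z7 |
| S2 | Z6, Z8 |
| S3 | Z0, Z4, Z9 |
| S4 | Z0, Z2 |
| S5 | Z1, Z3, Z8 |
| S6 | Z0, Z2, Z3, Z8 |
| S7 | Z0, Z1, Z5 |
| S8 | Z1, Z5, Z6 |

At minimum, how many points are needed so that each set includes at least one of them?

Take H = {Z0, Z5, Z7, Z8}. Each listed set contains at least one of these, so H is a hitting set of size 4.
No choice of 3 points meets every set, so 4 is the minimum.

4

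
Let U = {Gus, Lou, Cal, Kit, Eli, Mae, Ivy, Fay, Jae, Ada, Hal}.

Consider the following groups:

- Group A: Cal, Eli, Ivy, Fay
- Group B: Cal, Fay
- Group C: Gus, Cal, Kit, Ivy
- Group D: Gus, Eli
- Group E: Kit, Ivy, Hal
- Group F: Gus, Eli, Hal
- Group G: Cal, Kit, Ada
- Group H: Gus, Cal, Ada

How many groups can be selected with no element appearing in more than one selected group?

B, D, E are pairwise disjoint (B={Cal,Fay}; D={Gus,Eli}; E={Kit,Ivy,Hal}).
Every remaining group overlaps one of these, and no 4 of the listed groups are pairwise disjoint, so 3 is the maximum.

3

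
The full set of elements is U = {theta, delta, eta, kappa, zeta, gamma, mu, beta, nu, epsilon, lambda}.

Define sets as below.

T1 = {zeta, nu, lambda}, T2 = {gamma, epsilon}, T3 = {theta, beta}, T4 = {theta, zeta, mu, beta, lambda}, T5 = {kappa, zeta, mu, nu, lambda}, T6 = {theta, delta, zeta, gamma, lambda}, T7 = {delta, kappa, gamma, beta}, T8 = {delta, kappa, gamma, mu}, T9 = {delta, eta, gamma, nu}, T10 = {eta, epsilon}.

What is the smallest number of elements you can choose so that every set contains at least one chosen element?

4

Take H = {gamma, beta, epsilon, lambda}. Each listed set contains at least one of these, so H is a hitting set of size 4.
The sets T1, T3, T8, T10 are pairwise disjoint, so any hitting set needs a separate element for each — at least 4. Hence 4 is optimal.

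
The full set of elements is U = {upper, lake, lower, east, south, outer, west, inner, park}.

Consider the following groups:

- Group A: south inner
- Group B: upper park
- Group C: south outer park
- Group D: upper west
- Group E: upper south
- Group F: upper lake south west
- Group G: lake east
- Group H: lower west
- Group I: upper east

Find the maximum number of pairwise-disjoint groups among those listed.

A, B, G, H are pairwise disjoint (A={south,inner}; B={upper,park}; G={lake,east}; H={lower,west}).
Every remaining group overlaps one of these, and no 5 of the listed groups are pairwise disjoint, so 4 is the maximum.

4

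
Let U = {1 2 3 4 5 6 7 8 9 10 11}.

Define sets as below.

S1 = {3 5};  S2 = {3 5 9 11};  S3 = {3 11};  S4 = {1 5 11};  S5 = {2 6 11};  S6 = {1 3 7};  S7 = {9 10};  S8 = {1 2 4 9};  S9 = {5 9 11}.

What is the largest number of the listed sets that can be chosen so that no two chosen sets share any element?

3

S1, S5, S7 are pairwise disjoint (S1={3,5}; S5={2,6,11}; S7={9,10}).
Every remaining set overlaps one of these, and no 4 of the listed sets are pairwise disjoint, so 3 is the maximum.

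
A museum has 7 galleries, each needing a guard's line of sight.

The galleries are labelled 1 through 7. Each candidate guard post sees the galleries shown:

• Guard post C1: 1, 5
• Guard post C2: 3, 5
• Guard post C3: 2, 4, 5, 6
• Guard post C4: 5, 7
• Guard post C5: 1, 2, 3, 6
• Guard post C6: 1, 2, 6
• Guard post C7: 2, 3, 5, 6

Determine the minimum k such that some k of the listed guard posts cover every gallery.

3

Take {C3, C4, C5}. Their union is {1, 2, 3, 4, 5, 6, 7}, which is all 7 galleries.
Only C3 contains 4, so C3 is forced; the remaining 3 galleries need at least 2 more guard posts (each remaining guard post adds at most 2) — so at least 3 guard posts are needed, and 3 is optimal.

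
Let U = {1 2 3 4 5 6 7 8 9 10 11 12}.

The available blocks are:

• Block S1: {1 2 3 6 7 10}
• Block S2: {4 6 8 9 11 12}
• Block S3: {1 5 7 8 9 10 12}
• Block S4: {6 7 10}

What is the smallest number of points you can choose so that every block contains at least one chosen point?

H = {7, 9} meets every block (each contains at least one member of H), and |H| = 2.
No single point lies in every block, so at least 2 are needed and 2 is optimal.

2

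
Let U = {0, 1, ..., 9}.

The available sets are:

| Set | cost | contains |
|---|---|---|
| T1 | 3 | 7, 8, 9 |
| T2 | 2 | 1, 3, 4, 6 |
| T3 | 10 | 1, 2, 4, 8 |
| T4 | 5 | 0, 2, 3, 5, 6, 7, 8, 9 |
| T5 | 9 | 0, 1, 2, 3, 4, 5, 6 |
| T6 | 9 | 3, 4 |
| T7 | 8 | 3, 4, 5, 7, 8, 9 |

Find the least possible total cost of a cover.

T2, T4 together cover every element (T2 ∪ T4 = {0, 1, 2, 3, 4, 5, 6, 7, 8, 9}); total cost 2 + 5 = 7.
No covering selection has total cost below 7.

7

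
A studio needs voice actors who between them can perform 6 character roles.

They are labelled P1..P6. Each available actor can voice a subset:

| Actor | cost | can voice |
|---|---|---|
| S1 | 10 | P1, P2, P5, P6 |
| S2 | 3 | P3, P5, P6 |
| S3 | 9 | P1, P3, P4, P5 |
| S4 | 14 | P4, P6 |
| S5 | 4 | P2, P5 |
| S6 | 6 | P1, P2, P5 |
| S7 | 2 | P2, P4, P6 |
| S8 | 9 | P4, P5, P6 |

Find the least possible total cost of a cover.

S3, S7 together cover every role (S3 ∪ S7 = {P1, P2, P3, P4, P5, P6}); total cost 9 + 2 = 11.
No covering selection has total cost below 11.

11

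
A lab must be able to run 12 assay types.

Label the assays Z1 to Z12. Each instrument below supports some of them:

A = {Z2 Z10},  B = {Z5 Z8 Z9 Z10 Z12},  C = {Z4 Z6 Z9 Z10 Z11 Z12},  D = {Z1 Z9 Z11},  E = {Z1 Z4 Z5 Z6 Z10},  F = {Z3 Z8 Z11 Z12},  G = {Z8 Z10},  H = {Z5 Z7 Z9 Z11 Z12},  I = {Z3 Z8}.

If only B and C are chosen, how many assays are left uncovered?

4

Union of B, C = {Z4, Z5, Z6, Z8, Z9, Z10, Z11, Z12}.
Not covered: Z1, Z2, Z3, Z7 — 4 assays.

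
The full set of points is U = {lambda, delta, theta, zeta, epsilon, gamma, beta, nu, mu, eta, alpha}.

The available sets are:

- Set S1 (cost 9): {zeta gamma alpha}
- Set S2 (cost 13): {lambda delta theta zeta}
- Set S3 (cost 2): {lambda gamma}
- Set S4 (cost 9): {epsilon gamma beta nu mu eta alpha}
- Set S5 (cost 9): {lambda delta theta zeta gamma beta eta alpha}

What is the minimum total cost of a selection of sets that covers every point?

18

S4, S5 together cover every point (S4 ∪ S5 = {lambda, delta, theta, zeta, epsilon, gamma, beta, nu, mu, eta, alpha}); total cost 9 + 9 = 18.
The greedy pick S3, S4, S5 costs 20; no covering selection beats 18.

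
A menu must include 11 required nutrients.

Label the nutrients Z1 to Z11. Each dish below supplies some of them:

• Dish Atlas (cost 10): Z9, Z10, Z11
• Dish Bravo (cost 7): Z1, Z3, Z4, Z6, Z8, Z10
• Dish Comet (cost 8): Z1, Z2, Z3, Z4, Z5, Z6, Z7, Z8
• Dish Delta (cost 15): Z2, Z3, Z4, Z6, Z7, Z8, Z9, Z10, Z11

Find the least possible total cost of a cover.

18

Atlas, Comet together cover every nutrient (Atlas ∪ Comet = {Z1, Z2, Z3, Z4, Z5, Z6, Z7, Z8, Z9, Z10, Z11}); total cost 10 + 8 = 18.
No covering selection has total cost below 18.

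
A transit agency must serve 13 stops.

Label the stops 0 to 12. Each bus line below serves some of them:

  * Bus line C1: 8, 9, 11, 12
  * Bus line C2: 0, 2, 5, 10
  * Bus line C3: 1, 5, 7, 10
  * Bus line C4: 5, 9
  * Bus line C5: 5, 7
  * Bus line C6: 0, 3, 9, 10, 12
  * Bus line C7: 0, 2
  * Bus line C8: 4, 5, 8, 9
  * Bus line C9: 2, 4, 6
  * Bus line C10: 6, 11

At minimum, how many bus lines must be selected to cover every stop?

4

C1 and C3 and C6 and C9 together: C1 ∪ C3 ∪ C6 ∪ C9 = {0, 1, 2, 3, 4, 5, 6, 7, 8, 9, 10, 11, 12} — every stop is covered.
Only C3 contains 1, so C3 is forced; the remaining 9 stops need at least 3 more bus lines (each remaining bus line adds at most 4) — so at least 4 bus lines are needed, and 4 is optimal.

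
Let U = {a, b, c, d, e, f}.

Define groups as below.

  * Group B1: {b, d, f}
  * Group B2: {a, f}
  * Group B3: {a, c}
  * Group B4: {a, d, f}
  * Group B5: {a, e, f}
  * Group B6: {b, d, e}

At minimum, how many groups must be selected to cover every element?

Take {B3, B5, B6}. Their union is {a, b, c, d, e, f}, which is all 6 elements.
Only B3 contains c, so B3 is forced; the remaining 4 elements need at least 2 more groups (each remaining group adds at most 3) — so at least 3 groups are needed, and 3 is optimal.

3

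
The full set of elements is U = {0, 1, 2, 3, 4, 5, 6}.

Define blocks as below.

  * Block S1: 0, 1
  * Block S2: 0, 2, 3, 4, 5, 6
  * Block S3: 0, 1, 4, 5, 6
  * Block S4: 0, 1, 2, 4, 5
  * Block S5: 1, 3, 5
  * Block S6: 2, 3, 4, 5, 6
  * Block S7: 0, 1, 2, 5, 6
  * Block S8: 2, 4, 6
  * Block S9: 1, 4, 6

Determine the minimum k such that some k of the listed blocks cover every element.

2

S4 and S6 cover everything between them: the union {0, 1, 2, 3, 4, 5, 6} is all of U.
No single block has all 7 elements (the largest, S2, has 6), so 2 is optimal.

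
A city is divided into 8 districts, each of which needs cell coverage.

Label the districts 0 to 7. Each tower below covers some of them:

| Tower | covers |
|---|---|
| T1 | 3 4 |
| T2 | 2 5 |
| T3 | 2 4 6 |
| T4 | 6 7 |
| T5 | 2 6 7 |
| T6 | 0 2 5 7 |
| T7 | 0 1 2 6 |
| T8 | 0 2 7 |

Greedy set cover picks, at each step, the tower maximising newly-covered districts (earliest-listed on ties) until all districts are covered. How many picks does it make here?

Greedy: pick T6 (covers 4 new) → pick T1 (covers 2 new) → pick T7 (covers 2 new). Total picks: 3.

3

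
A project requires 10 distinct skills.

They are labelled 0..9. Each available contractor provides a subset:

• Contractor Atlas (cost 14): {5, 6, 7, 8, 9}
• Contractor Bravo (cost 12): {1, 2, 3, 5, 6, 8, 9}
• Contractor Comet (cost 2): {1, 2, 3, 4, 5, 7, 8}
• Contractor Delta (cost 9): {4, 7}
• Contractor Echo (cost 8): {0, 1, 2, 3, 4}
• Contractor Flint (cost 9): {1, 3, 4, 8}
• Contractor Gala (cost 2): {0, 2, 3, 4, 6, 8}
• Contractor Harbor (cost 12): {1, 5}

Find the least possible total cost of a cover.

16

Bravo, Comet, Gala together cover every skill (Bravo ∪ Comet ∪ Gala = {0, 1, 2, 3, 4, 5, 6, 7, 8, 9}); total cost 12 + 2 + 2 = 16.
No covering selection has total cost below 16.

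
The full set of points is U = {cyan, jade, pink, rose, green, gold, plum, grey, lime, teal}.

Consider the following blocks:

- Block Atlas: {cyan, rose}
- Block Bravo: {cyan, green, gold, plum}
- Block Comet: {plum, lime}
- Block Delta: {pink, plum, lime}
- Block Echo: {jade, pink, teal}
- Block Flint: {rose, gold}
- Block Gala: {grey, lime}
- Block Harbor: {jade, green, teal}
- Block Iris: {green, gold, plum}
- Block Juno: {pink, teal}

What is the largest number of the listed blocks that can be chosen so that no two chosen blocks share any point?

4

Atlas, Echo, Gala, Iris are pairwise disjoint (Atlas={cyan,rose}; Echo={jade,pink,teal}; Gala={grey,lime}; Iris={green,gold,plum}).
Every remaining block overlaps one of these, and no 5 of the listed blocks are pairwise disjoint, so 4 is the maximum.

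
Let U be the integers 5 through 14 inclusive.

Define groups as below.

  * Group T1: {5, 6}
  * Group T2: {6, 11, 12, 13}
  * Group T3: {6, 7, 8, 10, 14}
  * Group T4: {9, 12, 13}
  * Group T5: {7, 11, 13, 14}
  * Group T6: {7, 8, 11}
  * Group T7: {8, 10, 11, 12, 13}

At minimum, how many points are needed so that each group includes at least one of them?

Take H = {5, 7, 13}. Each listed group contains at least one of these, so H is a hitting set of size 3.
The groups T1, T4, T6 are pairwise disjoint, so any hitting set needs a separate point for each — at least 3. Hence 3 is optimal.

3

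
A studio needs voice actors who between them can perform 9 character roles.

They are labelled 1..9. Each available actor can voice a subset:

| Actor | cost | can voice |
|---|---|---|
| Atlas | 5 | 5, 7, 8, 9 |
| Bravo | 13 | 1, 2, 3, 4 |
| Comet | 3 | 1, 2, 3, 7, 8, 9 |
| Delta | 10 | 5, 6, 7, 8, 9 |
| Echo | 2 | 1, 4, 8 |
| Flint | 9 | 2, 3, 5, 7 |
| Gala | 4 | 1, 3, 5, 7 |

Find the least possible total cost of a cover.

Comet, Delta, Echo together cover every role (Comet ∪ Delta ∪ Echo = {1, 2, 3, 4, 5, 6, 7, 8, 9}); total cost 3 + 10 + 2 = 15.
The greedy pick Comet, Echo, Gala, Delta costs 19; no covering selection beats 15.

15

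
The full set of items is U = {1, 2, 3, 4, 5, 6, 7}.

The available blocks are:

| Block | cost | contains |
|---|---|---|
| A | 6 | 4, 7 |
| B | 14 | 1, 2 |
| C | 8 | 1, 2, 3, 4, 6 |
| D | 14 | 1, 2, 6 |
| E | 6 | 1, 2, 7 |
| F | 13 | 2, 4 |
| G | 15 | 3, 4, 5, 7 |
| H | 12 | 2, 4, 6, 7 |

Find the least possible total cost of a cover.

23

C, G together cover every item (C ∪ G = {1, 2, 3, 4, 5, 6, 7}); total cost 8 + 15 = 23.
The greedy pick C, A, G costs 29; no covering selection beats 23.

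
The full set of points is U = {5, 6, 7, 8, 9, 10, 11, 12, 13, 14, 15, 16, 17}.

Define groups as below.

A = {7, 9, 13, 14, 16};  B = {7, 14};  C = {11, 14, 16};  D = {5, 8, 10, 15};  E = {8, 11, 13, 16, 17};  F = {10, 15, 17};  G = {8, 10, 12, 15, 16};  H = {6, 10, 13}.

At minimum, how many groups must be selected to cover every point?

A and D and E and G and H together: A ∪ D ∪ E ∪ G ∪ H = {5, 6, 7, 8, 9, 10, 11, 12, 13, 14, 15, 16, 17} — every point is covered.
No 4 of the 8 groups cover everything (all 70 combinations miss at least one point), so 5 is optimal.

5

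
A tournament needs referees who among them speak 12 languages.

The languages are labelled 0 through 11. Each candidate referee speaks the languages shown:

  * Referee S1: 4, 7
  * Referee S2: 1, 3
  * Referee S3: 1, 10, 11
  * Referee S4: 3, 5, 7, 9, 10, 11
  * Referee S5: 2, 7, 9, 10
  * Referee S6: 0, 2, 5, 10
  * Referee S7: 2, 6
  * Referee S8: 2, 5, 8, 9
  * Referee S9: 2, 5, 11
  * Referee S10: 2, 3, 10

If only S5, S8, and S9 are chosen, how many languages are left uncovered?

5

Union of S5, S8, S9 = {2, 5, 7, 8, 9, 10, 11}.
Not covered: 0, 1, 3, 4, 6 — 5 languages.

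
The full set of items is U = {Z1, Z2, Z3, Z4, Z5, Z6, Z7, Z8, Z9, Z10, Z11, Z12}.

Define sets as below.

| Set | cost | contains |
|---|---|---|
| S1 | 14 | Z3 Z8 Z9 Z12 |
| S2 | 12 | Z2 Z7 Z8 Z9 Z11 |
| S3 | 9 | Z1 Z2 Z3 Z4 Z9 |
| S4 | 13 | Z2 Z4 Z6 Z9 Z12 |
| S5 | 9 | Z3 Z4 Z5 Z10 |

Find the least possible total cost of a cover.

S2, S3, S4, S5 together cover every item (S2 ∪ S3 ∪ S4 ∪ S5 = {Z1, Z2, Z3, Z4, Z5, Z6, Z7, Z8, Z9, Z10, Z11, Z12}); total cost 12 + 9 + 13 + 9 = 43.
No covering selection has total cost below 43.

43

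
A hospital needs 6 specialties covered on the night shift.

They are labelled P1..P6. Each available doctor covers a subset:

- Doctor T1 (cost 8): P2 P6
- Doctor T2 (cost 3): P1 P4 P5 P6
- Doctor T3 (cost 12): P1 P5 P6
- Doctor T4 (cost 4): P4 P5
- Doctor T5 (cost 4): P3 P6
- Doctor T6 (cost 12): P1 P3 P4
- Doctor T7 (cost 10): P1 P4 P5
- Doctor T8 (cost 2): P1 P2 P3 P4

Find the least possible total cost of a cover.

5

T2, T8 together cover every specialty (T2 ∪ T8 = {P1, P2, P3, P4, P5, P6}); total cost 3 + 2 = 5.
No covering selection has total cost below 5.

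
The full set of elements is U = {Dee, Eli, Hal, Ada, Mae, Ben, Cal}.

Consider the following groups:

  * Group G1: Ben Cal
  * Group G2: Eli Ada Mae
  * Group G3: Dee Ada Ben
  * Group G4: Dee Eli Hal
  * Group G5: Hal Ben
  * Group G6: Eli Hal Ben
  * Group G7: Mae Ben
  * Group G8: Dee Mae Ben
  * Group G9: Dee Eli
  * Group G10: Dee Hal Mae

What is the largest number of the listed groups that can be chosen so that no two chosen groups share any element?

2

G2, G5 are pairwise disjoint (G2={Eli,Ada,Mae}; G5={Hal,Ben}).
Every remaining group overlaps one of these, and no 3 of the listed groups are pairwise disjoint, so 2 is the maximum.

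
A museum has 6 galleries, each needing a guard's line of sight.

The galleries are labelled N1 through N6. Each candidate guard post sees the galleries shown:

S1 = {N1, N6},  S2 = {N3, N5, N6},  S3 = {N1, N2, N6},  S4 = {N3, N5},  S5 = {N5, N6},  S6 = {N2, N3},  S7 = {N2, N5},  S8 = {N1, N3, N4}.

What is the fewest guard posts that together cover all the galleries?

3

S5 and S7 and S8 together: S5 ∪ S7 ∪ S8 = {N1, N2, N3, N4, N5, N6} — every gallery is covered.
Only S8 contains N4, so S8 is forced; the remaining 3 galleries need at least 2 more guard posts (each remaining guard post adds at most 2) — so at least 3 guard posts are needed, and 3 is optimal.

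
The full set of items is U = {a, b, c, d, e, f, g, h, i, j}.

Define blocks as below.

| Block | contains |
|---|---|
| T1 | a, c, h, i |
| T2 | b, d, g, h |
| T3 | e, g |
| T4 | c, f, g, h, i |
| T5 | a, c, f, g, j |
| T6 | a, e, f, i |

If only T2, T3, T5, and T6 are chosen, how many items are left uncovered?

0

Union of T2, T3, T5, T6 = {a, b, c, d, e, f, g, h, i, j} — that's every item, so 0 are uncovered.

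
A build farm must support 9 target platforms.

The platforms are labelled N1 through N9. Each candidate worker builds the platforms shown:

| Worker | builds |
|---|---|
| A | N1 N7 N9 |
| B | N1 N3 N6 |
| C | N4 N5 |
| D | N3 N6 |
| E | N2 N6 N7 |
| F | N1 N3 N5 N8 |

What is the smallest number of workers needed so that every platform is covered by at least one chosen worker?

4

Take {A, C, E, F}. Their union is {N1, N2, N3, N4, N5, N6, N7, N8, N9}, which is all 9 platforms.
Only C contains N4, so C is forced; the remaining 7 platforms need at least 3 more workers (each remaining worker adds at most 3) — so at least 4 workers are needed, and 4 is optimal.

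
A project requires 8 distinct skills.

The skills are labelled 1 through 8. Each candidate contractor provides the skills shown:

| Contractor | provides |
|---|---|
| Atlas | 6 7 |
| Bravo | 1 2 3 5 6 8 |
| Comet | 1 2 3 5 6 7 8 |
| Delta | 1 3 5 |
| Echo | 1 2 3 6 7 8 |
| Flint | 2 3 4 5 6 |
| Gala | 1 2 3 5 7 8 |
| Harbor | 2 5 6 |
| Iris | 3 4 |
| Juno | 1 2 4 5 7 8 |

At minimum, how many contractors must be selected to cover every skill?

2

Take {Comet, Juno}. Their union is {1, 2, 3, 4, 5, 6, 7, 8}, which is all 8 skills.
No single contractor has all 8 skills (the largest, Comet, has 7), so 2 is optimal.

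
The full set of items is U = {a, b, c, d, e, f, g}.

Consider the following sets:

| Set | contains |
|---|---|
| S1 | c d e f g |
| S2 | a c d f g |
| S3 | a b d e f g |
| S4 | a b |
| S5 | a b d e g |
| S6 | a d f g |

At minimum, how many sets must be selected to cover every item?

S1 and S5 together: S1 ∪ S5 = {a, b, c, d, e, f, g} — every item is covered.
No single set has all 7 items (the largest, S3, has 6), so 2 is optimal.

2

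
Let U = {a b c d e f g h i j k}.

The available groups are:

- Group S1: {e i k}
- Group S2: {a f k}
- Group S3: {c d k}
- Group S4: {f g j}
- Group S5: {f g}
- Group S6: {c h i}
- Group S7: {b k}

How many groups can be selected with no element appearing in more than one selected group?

3

S4, S6, S7 are pairwise disjoint (S4={f,g,j}; S6={c,h,i}; S7={b,k}).
Every remaining group overlaps one of these, and no 4 of the listed groups are pairwise disjoint, so 3 is the maximum.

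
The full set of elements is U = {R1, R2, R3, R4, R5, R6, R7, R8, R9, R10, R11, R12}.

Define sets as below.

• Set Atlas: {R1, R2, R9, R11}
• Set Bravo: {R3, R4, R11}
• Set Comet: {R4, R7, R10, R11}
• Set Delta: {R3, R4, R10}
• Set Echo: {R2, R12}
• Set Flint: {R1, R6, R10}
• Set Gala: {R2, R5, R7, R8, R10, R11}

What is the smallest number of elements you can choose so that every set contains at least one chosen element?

Take H = {R1, R2, R4}. Each listed set contains at least one of these, so H is a hitting set of size 3.
The sets Bravo, Echo, Flint are pairwise disjoint, so any hitting set needs a separate element for each — at least 3. Hence 3 is optimal.

3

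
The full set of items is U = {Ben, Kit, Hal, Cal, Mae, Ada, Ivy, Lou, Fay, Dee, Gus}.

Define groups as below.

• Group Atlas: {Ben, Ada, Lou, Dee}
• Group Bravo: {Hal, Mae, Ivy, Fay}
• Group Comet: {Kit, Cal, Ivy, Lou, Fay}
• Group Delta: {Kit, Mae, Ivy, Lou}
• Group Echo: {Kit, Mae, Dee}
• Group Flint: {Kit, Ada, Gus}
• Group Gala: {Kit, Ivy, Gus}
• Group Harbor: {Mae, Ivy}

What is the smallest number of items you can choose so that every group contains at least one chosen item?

H = {Ivy, Dee, Gus} meets every group (each contains at least one member of H), and |H| = 3.
No choice of 2 items meets every group, so 3 is the minimum.

3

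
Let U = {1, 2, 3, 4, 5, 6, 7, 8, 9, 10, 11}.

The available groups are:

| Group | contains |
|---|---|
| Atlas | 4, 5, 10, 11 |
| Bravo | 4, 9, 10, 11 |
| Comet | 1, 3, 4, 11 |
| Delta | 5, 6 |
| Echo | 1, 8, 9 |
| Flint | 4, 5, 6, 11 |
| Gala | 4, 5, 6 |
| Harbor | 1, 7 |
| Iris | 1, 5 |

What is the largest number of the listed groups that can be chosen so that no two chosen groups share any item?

Bravo, Delta, Harbor are pairwise disjoint (Bravo={4,9,10,11}; Delta={5,6}; Harbor={1,7}).
Every remaining group overlaps one of these, and no 4 of the listed groups are pairwise disjoint, so 3 is the maximum.

3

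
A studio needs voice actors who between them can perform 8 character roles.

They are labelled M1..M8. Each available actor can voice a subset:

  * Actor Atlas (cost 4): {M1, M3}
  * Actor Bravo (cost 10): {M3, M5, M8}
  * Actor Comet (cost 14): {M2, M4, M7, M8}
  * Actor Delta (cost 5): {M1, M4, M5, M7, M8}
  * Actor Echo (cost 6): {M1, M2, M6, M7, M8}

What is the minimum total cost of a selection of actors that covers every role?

15

Atlas, Delta, Echo together cover every role (Atlas ∪ Delta ∪ Echo = {M1, M2, M3, M4, M5, M6, M7, M8}); total cost 4 + 5 + 6 = 15.
No covering selection has total cost below 15.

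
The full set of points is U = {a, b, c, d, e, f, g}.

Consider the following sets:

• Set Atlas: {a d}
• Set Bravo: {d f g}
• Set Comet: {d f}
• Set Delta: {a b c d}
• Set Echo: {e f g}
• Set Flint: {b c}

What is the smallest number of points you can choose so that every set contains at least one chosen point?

3

H = {b, d, g} meets every set (each contains at least one member of H), and |H| = 3.
The sets Atlas, Echo, Flint are pairwise disjoint, so any hitting set needs a separate point for each — at least 3. Hence 3 is optimal.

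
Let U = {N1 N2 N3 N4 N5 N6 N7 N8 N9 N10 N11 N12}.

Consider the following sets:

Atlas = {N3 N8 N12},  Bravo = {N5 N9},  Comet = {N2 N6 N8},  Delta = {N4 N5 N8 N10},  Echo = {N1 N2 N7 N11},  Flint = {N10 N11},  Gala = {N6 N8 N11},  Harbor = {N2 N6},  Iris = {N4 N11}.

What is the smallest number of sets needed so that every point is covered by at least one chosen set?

Atlas, Bravo, Delta, Echo, and Gala cover everything between them: the union {N1, N2, N3, N4, N5, N6, N7, N8, N9, N10, N11, N12} is all of U.
No 4 of the 9 sets cover everything (all 126 combinations miss at least one point), so 5 is optimal.

5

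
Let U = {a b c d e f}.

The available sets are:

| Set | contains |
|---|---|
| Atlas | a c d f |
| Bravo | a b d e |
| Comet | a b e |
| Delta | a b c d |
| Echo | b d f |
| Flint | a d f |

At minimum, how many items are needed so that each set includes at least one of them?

2

The 2 items {d, e} hit every set.
No single item lies in every set, so at least 2 are needed and 2 is optimal.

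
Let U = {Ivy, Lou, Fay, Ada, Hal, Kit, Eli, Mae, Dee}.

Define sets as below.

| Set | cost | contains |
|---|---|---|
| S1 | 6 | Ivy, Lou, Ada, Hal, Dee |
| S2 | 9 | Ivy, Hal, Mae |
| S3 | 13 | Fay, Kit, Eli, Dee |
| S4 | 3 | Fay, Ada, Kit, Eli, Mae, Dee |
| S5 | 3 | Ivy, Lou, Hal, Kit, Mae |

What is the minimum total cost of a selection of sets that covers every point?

S4, S5 together cover every point (S4 ∪ S5 = {Ivy, Lou, Fay, Ada, Hal, Kit, Eli, Mae, Dee}); total cost 3 + 3 = 6.
No covering selection has total cost below 6.

6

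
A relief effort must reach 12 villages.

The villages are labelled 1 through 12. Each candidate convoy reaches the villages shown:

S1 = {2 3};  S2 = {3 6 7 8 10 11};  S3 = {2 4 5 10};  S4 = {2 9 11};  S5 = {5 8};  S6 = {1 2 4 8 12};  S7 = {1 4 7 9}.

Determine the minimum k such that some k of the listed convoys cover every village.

4

S2 and S5 and S6 and S7 together: S2 ∪ S5 ∪ S6 ∪ S7 = {1, 2, 3, 4, 5, 6, 7, 8, 9, 10, 11, 12} — every village is covered.
No 3 of the 7 convoys cover everything (all 35 combinations miss at least one village), so 4 is optimal.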